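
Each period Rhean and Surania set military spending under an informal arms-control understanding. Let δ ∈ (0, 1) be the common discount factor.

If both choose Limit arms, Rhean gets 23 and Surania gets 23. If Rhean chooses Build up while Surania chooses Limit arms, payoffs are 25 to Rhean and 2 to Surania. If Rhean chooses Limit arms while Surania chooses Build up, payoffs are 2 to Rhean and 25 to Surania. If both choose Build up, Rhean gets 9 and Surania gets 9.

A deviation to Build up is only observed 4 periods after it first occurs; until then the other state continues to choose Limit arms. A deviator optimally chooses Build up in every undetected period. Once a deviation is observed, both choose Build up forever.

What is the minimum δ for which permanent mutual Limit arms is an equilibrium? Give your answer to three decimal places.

0.595

Deviating for the 4 undetected periods gains 25−23 = 2 per period over cooperation, then loses 23−9 = 14 per period forever once punishment starts.
Gain: 2(1 + δ + … + δ^3); loss: 14·δ^4/(1−δ).
No profitable deviation ⇔ 2(1−δ^4) ≤ 14·δ^4, i.e. δ^4 ≥ 2/(2+14) = 1/8.
Hence δ ≥ (1/8)^(1/4) ≈ 0.595.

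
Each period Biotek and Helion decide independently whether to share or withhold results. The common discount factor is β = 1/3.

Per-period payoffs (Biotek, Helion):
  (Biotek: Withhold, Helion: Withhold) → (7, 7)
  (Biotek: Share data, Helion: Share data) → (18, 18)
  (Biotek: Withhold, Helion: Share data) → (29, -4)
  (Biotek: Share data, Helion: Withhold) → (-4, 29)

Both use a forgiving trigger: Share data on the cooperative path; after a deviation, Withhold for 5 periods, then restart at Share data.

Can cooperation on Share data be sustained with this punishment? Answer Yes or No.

IC: β+…+β^5 ≥ (29−18)/(18−7) = 1.
At β = 1/3: partial sum = 0.4979 < 1.0000. Cooperation not sustainable.

No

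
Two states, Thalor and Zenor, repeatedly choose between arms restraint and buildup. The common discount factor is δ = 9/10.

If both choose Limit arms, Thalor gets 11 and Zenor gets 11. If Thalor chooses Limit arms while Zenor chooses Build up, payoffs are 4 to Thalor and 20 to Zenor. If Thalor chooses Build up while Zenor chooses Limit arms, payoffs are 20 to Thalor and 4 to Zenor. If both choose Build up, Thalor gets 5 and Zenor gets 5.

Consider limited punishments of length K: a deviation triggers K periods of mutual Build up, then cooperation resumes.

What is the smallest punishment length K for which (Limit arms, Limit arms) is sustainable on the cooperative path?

Need Σ_{k=1}^{K} δ^k ≥ (20−11)/(11−5) = 1.5000 at δ = 9/10.
At K = 1 the sum is 0.9000 < 1.5000; at K = 2 it is 1.7100 ≥ 1.5000.
So the minimum punishment length is K = 2.

2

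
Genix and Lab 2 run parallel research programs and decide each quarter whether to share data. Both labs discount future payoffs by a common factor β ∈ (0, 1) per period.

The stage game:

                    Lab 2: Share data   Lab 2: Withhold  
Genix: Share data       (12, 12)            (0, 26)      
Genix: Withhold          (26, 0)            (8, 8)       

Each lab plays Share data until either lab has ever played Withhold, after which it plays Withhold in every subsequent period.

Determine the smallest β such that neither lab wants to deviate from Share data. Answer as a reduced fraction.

One-period gain from deviating is 26 − 12 = 14. The loss is 12 − 8 = 4 in every subsequent period, with present value 4·β/(1−β).
Deviation is unprofitable when 4·β/(1−β) ≥ 14, i.e. β/(1−β) ≥ 7/2.
Equivalently β ≥ 14/(14+4) = 7/9.

7/9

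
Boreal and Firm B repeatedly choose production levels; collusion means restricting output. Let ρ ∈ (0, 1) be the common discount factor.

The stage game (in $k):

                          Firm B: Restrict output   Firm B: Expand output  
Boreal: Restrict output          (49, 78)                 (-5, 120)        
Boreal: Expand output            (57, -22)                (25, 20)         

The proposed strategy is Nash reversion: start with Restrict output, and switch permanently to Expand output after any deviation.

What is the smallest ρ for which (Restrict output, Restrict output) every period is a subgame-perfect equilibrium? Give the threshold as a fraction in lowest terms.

21/50

Boreal's threshold: (57−49)/(57−25) = 1/4.
Firm B's threshold: (120−78)/(120−20) = 21/50.
1/4 < 21/50, so Firm B binds and ρ* = 21/50.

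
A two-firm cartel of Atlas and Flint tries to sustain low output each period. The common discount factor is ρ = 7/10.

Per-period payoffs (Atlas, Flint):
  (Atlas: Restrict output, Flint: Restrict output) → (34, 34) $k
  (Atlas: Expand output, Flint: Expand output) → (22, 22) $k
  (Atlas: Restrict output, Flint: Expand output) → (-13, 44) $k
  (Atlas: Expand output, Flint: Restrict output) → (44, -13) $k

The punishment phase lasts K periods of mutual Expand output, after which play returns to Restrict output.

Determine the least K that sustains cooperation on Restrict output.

2

No profitable deviation requires (34−22)(ρ+…+ρ^K) ≥ 44−34, i.e. ρ+…+ρ^K ≥ 5/6 ≈ 0.8333.
With ρ = 7/10, the partial sums are K=1: 0.7000, K=2: 1.1900.
K = 2 is the first length at which the sum reaches 0.8333.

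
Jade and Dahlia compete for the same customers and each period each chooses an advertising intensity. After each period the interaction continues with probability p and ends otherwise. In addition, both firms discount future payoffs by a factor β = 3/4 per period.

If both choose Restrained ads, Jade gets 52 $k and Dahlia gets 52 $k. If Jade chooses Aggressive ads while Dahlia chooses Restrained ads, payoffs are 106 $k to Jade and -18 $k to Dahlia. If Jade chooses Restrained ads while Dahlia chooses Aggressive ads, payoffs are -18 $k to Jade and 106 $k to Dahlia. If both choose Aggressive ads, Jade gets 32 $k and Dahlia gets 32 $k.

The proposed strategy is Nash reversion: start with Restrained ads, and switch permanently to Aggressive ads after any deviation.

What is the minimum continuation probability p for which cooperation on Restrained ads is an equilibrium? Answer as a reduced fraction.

36/37

Expected continuation weight on next period's payoff is β·p = 3/4·p, which plays the role of the discount factor.
Cooperation requires 3/4·p ≥ (106−52)/(106−32) = 27/37, hence p ≥ 36/37.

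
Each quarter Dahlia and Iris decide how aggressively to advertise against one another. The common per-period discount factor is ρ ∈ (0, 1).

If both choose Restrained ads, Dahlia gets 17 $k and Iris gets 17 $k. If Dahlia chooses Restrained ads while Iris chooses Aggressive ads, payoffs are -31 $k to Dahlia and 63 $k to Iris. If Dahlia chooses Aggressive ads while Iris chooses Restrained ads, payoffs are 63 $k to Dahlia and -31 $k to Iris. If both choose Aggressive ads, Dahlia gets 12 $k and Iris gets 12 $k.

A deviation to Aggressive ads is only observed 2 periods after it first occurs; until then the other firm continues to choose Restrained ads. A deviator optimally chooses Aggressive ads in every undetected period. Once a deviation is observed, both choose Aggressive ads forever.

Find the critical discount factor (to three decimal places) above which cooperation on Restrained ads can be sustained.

Deviating for the 2 undetected periods gains 63−17 = 46 per period over cooperation, then loses 17−12 = 5 per period forever once punishment starts.
Gain: 46(1 + ρ + … + ρ^1); loss: 5·ρ^2/(1−ρ).
No profitable deviation ⇔ 46(1−ρ^2) ≤ 5·ρ^2, i.e. ρ^2 ≥ 46/(46+5) = 46/51.
Hence ρ ≥ (46/51)^(1/2) ≈ 0.950.

0.950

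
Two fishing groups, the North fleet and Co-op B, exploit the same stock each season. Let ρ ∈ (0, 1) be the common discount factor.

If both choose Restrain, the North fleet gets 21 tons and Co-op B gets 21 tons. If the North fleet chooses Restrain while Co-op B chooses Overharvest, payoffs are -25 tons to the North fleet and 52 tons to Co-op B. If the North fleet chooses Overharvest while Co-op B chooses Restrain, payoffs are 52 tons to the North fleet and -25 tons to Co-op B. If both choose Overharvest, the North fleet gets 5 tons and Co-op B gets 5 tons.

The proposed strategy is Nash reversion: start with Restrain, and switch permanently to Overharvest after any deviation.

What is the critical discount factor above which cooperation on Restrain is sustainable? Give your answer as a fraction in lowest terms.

31/47

Cooperation forever yields 21 each period: 21/(1−ρ).
Deviating yields 52 once, then 5 forever: 52 + 5ρ/(1−ρ).
No profitable deviation requires 21/(1−ρ) ≥ 52 + 5ρ/(1−ρ).
Multiplying by (1−ρ): 21 ≥ 52(1−ρ) + 5ρ = 52 − 47ρ.
So 47ρ ≥ 31, i.e. ρ ≥ 31/47.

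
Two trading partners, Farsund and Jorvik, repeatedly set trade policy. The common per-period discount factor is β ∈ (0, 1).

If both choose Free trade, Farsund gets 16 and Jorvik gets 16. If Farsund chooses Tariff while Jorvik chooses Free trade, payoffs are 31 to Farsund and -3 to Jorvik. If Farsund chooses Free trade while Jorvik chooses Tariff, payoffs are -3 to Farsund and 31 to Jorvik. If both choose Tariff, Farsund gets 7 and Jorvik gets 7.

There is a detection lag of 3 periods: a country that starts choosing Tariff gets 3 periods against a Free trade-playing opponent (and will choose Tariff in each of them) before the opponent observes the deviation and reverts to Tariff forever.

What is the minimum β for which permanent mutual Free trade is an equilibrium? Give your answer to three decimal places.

Deviating for the 3 undetected periods gains 31−16 = 15 per period over cooperation, then loses 16−7 = 9 per period forever once punishment starts.
Gain: 15(1 + β + … + β^2); loss: 9·β^3/(1−β).
No profitable deviation ⇔ 15(1−β^3) ≤ 9·β^3, i.e. β^3 ≥ 15/(15+9) = 5/8.
Hence β ≥ (5/8)^(1/3) ≈ 0.855.

0.855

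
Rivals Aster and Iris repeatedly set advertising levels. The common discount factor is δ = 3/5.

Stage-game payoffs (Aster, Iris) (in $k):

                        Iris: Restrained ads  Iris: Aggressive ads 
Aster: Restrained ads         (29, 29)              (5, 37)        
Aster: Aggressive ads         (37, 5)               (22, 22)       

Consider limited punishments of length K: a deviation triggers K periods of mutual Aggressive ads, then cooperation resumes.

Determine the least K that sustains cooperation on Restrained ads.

3

Need Σ_{k=1}^{K} δ^k ≥ (37−29)/(29−22) = 1.1429 at δ = 3/5.
At K = 2 the sum is 0.9600 < 1.1429; at K = 3 it is 1.1760 ≥ 1.1429.
So the minimum punishment length is K = 3.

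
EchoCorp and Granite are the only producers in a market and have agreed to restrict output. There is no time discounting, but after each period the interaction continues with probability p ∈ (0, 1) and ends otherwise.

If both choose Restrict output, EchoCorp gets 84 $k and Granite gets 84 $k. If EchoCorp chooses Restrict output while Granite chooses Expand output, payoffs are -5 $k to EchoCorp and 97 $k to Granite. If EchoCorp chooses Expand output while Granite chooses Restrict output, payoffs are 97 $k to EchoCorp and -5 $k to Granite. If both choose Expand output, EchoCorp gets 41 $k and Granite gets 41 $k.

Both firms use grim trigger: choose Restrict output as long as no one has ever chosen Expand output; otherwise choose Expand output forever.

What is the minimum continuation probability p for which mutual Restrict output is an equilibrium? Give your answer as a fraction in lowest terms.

13/56

Expected cooperation value is 84 + p·84 + p²·84 + … = 84/(1−p); deviation gives 97 + p·41/(1−p).
84 ≥ 97(1−p) + 41p ⇒ 56p ≥ 13 ⇒ p ≥ 13/56.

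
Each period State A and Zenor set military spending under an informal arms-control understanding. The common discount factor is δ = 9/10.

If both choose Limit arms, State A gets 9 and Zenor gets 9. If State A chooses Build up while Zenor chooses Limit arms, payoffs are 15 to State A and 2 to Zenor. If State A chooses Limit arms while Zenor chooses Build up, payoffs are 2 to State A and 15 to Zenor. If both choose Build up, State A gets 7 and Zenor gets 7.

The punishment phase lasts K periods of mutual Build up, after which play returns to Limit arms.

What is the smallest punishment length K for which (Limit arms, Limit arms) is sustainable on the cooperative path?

4

Need Σ_{k=1}^{K} δ^k ≥ (15−9)/(9−7) = 3.0000 at δ = 9/10.
At K = 3 the sum is 2.4390 < 3.0000; at K = 4 it is 3.0951 ≥ 3.0000.
So the minimum punishment length is K = 4.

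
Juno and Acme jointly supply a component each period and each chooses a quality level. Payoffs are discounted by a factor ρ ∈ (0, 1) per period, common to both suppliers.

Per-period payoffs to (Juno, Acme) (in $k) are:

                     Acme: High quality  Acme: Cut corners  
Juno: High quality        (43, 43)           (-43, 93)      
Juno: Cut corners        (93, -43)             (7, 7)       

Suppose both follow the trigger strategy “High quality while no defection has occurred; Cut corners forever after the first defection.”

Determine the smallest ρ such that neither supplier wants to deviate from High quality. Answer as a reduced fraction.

25/43

Under grim trigger the critical discount factor is (T−C)/(T−P) with T = 93, C = 43, P = 7.
ρ* = (93−43)/(93−7) = 50/86 = 25/43.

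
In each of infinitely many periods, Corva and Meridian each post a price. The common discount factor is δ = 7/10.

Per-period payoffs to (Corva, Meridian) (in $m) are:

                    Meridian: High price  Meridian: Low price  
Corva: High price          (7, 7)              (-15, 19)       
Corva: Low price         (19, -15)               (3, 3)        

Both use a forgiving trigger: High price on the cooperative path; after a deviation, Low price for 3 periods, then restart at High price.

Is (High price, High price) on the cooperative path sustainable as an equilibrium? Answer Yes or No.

A one-shot deviation gives 19 now, then 3 for 3 periods, then back to 7.
Gain from deviating: (19−7) today; loss: (7−3) in each of the next 3 periods.
No-deviation condition: (7−3)(δ+…+δ^3) ≥ 19−7, i.e. δ+…+δ^3 ≥ 3.
At δ = 7/10: δ+…+δ^3 = 1.5330 < 3.0000.
So cooperation is not sustainable.

No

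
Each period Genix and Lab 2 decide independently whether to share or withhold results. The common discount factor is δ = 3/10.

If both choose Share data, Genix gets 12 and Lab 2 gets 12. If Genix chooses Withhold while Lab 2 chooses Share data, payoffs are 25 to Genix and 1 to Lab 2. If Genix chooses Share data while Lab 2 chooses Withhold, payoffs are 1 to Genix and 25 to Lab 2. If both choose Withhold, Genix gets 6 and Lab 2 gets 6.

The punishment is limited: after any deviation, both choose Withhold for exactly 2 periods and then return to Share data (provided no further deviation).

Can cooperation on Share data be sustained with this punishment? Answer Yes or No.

A one-shot deviation gives 25 now, then 6 for 2 periods, then back to 12.
Gain from deviating: (25−12) today; loss: (12−6) in each of the next 2 periods.
No-deviation condition: (12−6)(δ+…+δ^2) ≥ 25−12, i.e. δ+…+δ^2 ≥ 13/6.
At δ = 3/10: δ+…+δ^2 = 0.3900 < 2.1667.
So cooperation is not sustainable.

No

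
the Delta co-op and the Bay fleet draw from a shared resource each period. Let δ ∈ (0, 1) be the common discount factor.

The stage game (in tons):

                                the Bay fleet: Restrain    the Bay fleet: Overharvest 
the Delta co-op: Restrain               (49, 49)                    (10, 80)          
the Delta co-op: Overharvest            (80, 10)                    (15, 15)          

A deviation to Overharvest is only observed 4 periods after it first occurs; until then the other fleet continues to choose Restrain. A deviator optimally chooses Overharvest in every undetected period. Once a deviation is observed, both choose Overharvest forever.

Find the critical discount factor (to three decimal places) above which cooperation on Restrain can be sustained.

Deviating for the 4 undetected periods gains 80−49 = 31 per period over cooperation, then loses 49−15 = 34 per period forever once punishment starts.
Gain: 31(1 + δ + … + δ^3); loss: 34·δ^4/(1−δ).
No profitable deviation ⇔ 31(1−δ^4) ≤ 34·δ^4, i.e. δ^4 ≥ 31/(31+34) = 31/65.
Hence δ ≥ (31/65)^(1/4) ≈ 0.831.

0.831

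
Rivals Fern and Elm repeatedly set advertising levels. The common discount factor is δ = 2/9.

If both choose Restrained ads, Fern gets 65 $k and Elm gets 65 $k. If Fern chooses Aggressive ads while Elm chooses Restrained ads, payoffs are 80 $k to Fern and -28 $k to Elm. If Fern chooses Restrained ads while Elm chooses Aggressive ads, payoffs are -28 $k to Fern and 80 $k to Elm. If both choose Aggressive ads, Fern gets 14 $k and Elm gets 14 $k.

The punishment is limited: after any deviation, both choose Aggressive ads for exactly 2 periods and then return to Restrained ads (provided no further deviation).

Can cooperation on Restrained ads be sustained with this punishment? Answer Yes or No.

A one-shot deviation gives 80 now, then 14 for 2 periods, then back to 65.
Gain from deviating: (80−65) today; loss: (65−14) in each of the next 2 periods.
No-deviation condition: (65−14)(δ+…+δ^2) ≥ 80−65, i.e. δ+…+δ^2 ≥ 5/17.
At δ = 2/9: δ+…+δ^2 = 0.2716 < 0.2941.
So cooperation is not sustainable.

No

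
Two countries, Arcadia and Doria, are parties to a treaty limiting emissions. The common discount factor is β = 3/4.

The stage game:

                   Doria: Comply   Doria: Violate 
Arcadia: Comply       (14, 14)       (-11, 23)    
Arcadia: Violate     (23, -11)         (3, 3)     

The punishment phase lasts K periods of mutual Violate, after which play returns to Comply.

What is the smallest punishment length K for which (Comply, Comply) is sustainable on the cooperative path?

IC: β(1−β^K)/(1−β) ≥ (23−14)/(14−3) = 9/11.
With β = 3/4: need 1 − β^K ≥ 9/11·(1−3/4)/(3/4), i.e. β^K ≤ 0.7273.
Since (3/4)^1 = 0.7500 and (3/4)^2 = 0.5625, the smallest such K is 2.

2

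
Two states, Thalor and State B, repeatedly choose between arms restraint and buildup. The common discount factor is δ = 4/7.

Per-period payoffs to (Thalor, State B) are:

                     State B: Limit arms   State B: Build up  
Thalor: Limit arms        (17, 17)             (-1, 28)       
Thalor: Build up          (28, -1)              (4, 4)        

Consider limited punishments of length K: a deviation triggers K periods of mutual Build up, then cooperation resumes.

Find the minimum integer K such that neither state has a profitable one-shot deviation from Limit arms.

Need Σ_{k=1}^{K} δ^k ≥ (28−17)/(17−4) = 0.8462 at δ = 4/7.
At K = 1 the sum is 0.5714 < 0.8462; at K = 2 it is 0.8980 ≥ 0.8462.
So the minimum punishment length is K = 2.

2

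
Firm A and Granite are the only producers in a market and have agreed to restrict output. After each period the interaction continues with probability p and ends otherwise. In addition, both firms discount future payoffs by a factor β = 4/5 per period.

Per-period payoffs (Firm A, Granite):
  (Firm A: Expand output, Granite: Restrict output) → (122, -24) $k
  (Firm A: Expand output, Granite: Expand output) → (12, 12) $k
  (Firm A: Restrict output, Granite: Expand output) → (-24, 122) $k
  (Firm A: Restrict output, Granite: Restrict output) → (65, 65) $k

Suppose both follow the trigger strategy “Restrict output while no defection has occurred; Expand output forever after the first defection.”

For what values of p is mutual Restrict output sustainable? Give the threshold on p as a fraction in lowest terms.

Expected continuation weight on next period's payoff is β·p = 4/5·p, which plays the role of the discount factor.
Cooperation requires 4/5·p ≥ (122−65)/(122−12) = 57/110, hence p ≥ 57/88.

57/88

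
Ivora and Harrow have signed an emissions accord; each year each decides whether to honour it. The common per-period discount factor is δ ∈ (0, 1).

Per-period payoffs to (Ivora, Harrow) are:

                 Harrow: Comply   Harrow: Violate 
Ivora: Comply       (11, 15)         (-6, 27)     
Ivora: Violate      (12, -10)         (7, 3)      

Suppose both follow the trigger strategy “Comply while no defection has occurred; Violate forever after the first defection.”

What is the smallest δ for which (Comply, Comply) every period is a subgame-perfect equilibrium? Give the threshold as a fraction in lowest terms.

1/2

For Ivora: deviation gain 12−11 = 1, per-period punishment loss 11−7 = 4. IC gives δ ≥ 1/5.
For Harrow: gain 12, loss 12 per period, so δ ≥ 12/24 = 1/2.
The tighter constraint is Harrow's, so cooperation needs δ ≥ 1/2.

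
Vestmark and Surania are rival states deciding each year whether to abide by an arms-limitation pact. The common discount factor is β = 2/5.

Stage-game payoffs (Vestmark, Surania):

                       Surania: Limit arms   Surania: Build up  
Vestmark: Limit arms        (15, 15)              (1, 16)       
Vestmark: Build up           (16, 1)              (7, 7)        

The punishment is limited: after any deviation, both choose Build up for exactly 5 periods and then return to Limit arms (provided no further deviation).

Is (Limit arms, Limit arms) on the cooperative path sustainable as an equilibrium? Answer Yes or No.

Yes

Comparing payoff streams over the 6 periods until play realigns: cooperate → 15(1+β+…+β^5); deviate → 16 + 7(β+…+β^5).
Cooperation is sustained iff (15−7)(β+…+β^5) ≥ 16−15.
β+…+β^5 = 2/5·(1−(2/5)^5)/(1−2/5) = 0.6598, and (16−15)/(15−7) = 0.1250.
0.6598 ≥ 0.1250, so cooperation is sustainable.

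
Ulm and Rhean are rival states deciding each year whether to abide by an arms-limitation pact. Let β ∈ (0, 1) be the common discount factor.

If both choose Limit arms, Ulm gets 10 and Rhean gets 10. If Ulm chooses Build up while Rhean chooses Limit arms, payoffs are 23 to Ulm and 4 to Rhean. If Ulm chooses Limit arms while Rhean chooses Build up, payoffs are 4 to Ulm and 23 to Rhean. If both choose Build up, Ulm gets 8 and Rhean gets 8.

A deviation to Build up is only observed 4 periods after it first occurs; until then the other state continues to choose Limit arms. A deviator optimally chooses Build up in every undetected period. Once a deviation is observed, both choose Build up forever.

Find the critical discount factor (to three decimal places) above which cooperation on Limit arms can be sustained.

The best deviation is to choose Build up for all 4 undetected periods, earning 23 each, then 8 forever once detected.
Deviation value: 23(1−β^4)/(1−β) + 8β^4/(1−β); cooperation value: 10/(1−β).
IC: 10 ≥ 23(1−β^4) + 8β^4 = 23 − 15β^4.
So β^4 ≥ 13/15, giving β ≥ (13/15)^(1/4) ≈ 0.965.

0.965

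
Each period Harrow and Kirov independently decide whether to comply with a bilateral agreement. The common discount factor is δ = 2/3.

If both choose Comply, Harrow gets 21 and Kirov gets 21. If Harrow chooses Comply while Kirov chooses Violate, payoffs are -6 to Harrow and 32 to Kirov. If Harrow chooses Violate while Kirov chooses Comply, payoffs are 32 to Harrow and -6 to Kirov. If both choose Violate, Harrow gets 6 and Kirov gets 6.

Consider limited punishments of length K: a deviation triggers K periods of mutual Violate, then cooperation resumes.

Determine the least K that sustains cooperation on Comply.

IC: δ(1−δ^K)/(1−δ) ≥ (32−21)/(21−6) = 11/15.
With δ = 2/3: need 1 − δ^K ≥ 11/15·(1−2/3)/(2/3), i.e. δ^K ≤ 0.6333.
Since (2/3)^1 = 0.6667 and (2/3)^2 = 0.4444, the smallest such K is 2.

2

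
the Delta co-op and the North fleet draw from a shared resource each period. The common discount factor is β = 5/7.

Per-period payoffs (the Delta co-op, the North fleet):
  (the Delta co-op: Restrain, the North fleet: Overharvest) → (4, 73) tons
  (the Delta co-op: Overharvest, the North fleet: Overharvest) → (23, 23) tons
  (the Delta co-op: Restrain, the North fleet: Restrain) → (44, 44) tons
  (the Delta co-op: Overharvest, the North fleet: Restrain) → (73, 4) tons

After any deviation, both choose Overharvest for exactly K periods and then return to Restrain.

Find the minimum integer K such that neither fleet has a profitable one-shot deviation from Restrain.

3

No profitable deviation requires (44−23)(β+…+β^K) ≥ 73−44, i.e. β+…+β^K ≥ 29/21 ≈ 1.3810.
With β = 5/7, the partial sums are K=1: 0.7143, K=2: 1.2245, K=3: 1.5889.
K = 3 is the first length at which the sum reaches 1.3810.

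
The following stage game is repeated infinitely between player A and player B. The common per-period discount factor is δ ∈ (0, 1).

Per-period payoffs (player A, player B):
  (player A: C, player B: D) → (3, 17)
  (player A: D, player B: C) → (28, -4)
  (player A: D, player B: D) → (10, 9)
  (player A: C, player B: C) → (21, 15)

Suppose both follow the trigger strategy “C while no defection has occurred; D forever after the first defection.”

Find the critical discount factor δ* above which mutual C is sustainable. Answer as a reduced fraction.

7/18

player A: cooperation gives 21 each period; deviation gives 28 once then 10 forever.
  21/(1−δ) ≥ 28 + 10δ/(1−δ) ⇒ δ ≥ 7/18.
player B: cooperation gives 15 each period; deviation gives 17 once then 9 forever.
  δ ≥ 2/8 = 1/4.
Both must hold, so the binding constraint is player A's: δ ≥ 7/18.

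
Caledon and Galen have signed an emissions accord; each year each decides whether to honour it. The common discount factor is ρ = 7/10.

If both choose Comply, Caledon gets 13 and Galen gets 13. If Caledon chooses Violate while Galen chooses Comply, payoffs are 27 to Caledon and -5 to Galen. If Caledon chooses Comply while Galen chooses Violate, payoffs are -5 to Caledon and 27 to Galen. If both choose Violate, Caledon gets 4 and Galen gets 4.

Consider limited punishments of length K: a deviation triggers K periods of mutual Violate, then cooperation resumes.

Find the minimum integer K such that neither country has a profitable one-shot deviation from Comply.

IC: ρ(1−ρ^K)/(1−ρ) ≥ (27−13)/(13−4) = 14/9.
With ρ = 7/10: need 1 − ρ^K ≥ 14/9·(1−7/10)/(7/10), i.e. ρ^K ≤ 0.3333.
Since (7/10)^3 = 0.3430 and (7/10)^4 = 0.2401, the smallest such K is 4.

4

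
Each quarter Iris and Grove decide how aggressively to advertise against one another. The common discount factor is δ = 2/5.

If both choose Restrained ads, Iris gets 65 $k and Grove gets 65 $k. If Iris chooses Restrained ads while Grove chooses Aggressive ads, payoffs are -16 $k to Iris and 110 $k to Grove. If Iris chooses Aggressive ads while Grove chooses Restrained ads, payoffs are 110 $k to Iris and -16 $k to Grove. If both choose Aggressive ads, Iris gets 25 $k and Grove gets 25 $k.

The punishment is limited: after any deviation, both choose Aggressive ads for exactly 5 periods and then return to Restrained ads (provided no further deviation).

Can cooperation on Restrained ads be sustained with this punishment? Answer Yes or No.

No

A one-shot deviation gives 110 now, then 25 for 5 periods, then back to 65.
Gain from deviating: (110−65) today; loss: (65−25) in each of the next 5 periods.
No-deviation condition: (65−25)(δ+…+δ^5) ≥ 110−65, i.e. δ+…+δ^5 ≥ 9/8.
At δ = 2/5: δ+…+δ^5 = 0.6598 < 1.1250.
So cooperation is not sustainable.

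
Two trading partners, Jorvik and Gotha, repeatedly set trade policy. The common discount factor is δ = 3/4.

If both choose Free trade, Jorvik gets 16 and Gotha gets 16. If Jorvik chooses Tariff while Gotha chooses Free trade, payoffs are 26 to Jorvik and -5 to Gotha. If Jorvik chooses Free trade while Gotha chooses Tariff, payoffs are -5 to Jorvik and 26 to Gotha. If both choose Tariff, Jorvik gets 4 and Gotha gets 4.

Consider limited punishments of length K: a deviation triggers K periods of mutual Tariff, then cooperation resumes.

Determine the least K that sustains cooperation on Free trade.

IC: δ(1−δ^K)/(1−δ) ≥ (26−16)/(16−4) = 5/6.
With δ = 3/4: need 1 − δ^K ≥ 5/6·(1−3/4)/(3/4), i.e. δ^K ≤ 0.7222.
Since (3/4)^1 = 0.7500 and (3/4)^2 = 0.5625, the smallest such K is 2.

2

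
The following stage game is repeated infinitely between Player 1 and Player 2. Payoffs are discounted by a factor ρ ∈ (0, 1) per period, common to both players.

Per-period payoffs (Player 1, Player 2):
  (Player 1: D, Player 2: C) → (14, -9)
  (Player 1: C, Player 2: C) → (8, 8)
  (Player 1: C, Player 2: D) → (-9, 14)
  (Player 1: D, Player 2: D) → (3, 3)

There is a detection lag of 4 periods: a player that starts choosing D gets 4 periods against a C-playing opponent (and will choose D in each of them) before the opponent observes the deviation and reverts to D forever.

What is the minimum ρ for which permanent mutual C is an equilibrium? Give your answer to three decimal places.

Deviating for the 4 undetected periods gains 14−8 = 6 per period over cooperation, then loses 8−3 = 5 per period forever once punishment starts.
Gain: 6(1 + ρ + … + ρ^3); loss: 5·ρ^4/(1−ρ).
No profitable deviation ⇔ 6(1−ρ^4) ≤ 5·ρ^4, i.e. ρ^4 ≥ 6/(6+5) = 6/11.
Hence ρ ≥ (6/11)^(1/4) ≈ 0.859.

0.859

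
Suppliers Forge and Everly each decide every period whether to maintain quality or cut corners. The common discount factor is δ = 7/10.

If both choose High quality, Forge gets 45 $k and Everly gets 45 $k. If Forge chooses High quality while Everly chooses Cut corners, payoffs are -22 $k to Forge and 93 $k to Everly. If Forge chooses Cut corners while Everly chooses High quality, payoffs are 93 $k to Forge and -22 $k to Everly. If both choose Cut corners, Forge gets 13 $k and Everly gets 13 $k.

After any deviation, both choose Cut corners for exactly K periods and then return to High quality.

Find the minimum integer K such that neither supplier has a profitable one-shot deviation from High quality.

No profitable deviation requires (45−13)(δ+…+δ^K) ≥ 93−45, i.e. δ+…+δ^K ≥ 3/2 ≈ 1.5000.
With δ = 7/10, the partial sums are K=1: 0.7000, K=2: 1.1900, K=3: 1.5330.
K = 3 is the first length at which the sum reaches 1.5000.

3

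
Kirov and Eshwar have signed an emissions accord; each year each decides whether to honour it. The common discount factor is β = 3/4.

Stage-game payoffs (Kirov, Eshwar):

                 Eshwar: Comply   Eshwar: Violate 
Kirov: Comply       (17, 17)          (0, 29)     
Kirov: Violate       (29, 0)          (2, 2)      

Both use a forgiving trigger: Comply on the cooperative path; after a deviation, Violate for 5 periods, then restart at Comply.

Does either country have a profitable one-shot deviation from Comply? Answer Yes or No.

IC: β+…+β^5 ≥ (29−17)/(17−2) = 4/5.
At β = 3/4: partial sum = 2.2881 ≥ 0.8000. Cooperation sustainable.

No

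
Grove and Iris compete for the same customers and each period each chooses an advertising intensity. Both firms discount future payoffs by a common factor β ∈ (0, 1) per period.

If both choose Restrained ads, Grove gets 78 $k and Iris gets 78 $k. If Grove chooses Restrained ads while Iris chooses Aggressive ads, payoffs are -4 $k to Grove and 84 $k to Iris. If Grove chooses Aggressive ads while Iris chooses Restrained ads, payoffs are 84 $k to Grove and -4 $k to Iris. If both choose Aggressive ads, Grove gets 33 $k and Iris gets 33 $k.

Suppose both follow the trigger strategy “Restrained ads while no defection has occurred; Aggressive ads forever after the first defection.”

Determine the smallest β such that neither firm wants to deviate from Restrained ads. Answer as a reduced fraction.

2/17

Under grim trigger the critical discount factor is (T−C)/(T−P) with T = 84, C = 78, P = 33.
β* = (84−78)/(84−33) = 6/51 = 2/17.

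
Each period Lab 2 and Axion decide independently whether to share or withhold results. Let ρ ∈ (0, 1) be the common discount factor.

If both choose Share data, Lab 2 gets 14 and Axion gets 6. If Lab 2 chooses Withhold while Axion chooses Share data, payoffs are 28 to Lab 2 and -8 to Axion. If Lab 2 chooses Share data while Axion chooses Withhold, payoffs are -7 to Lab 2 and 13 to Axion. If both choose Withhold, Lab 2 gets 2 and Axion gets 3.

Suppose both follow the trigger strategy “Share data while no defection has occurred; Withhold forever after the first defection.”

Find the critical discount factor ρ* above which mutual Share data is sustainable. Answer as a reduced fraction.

7/10

Lab 2's threshold: (28−14)/(28−2) = 7/13.
Axion's threshold: (13−6)/(13−3) = 7/10.
7/13 < 7/10, so Axion binds and ρ* = 7/10.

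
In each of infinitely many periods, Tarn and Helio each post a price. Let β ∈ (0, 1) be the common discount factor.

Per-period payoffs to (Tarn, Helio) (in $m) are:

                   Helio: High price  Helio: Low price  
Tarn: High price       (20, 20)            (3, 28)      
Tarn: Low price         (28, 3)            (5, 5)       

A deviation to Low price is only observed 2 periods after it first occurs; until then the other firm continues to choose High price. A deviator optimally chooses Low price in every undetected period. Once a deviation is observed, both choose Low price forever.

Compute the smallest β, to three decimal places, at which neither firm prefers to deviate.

The best deviation is to choose Low price for all 2 undetected periods, earning 28 each, then 5 forever once detected.
Deviation value: 28(1−β^2)/(1−β) + 5β^2/(1−β); cooperation value: 20/(1−β).
IC: 20 ≥ 28(1−β^2) + 5β^2 = 28 − 23β^2.
So β^2 ≥ 8/23, giving β ≥ (8/23)^(1/2) ≈ 0.590.

0.590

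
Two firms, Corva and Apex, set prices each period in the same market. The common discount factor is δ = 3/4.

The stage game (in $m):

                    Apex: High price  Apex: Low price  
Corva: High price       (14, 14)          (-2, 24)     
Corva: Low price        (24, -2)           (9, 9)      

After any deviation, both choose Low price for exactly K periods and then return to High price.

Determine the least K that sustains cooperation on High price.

No profitable deviation requires (14−9)(δ+…+δ^K) ≥ 24−14, i.e. δ+…+δ^K ≥ 2 ≈ 2.0000.
With δ = 3/4, the partial sums are K=1: 0.7500, K=2: 1.3125, K=3: 1.7344, K=4: 2.0508.
K = 4 is the first length at which the sum reaches 2.0000.

4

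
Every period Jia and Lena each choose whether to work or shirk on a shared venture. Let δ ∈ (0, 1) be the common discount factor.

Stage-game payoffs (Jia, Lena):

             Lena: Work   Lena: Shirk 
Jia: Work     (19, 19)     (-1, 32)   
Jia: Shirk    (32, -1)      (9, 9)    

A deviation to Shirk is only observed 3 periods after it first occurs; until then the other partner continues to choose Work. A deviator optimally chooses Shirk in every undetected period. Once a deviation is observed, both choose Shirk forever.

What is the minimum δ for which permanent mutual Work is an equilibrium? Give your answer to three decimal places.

0.827

A deviator earns 32 for 3 periods, then 9 forever; cooperating earns 19 forever. Multiplying the IC by (1−δ):
19 ≥ 32(1−δ^3) + 9δ^3, so 23·δ^3 ≥ 13 and δ^3 ≥ 13/23.
δ ≥ (13/23)^(1/3) ≈ 0.827.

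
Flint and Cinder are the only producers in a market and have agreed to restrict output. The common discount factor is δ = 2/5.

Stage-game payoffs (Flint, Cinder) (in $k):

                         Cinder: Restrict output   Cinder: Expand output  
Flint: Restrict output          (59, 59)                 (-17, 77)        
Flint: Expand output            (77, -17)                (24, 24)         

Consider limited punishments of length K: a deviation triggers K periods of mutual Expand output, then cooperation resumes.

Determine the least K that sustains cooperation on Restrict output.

2

No profitable deviation requires (59−24)(δ+…+δ^K) ≥ 77−59, i.e. δ+…+δ^K ≥ 18/35 ≈ 0.5143.
With δ = 2/5, the partial sums are K=1: 0.4000, K=2: 0.5600.
K = 2 is the first length at which the sum reaches 0.5143.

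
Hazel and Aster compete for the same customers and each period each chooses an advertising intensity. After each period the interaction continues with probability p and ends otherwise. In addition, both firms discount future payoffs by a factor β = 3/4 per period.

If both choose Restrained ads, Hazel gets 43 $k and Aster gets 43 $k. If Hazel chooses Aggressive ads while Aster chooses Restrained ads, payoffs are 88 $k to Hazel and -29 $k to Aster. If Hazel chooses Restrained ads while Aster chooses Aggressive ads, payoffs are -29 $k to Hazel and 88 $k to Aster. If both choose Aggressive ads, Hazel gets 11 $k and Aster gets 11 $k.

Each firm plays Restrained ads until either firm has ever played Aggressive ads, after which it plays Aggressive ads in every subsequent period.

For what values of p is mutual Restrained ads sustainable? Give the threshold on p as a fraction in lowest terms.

With continuation probability p and discount β, the effective per-period discount factor is βp.
Grim-trigger IC: βp ≥ (88−43)/(88−11) = 45/77.
So p ≥ (45/77)/(3/4) = 60/77.

60/77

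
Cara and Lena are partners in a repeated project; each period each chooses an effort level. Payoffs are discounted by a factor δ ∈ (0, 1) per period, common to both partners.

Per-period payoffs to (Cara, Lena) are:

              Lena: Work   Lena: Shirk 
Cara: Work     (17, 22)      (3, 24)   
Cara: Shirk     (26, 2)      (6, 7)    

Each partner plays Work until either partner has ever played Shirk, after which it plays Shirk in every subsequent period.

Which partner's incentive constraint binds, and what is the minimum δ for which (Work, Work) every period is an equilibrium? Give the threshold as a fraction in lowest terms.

Cara: cooperation gives 17 each period; deviation gives 26 once then 6 forever.
  17/(1−δ) ≥ 26 + 6δ/(1−δ) ⇒ δ ≥ 9/20.
Lena: cooperation gives 22 each period; deviation gives 24 once then 7 forever.
  δ ≥ 2/17.
Both must hold, so the binding constraint is Cara's: δ ≥ 9/20.

Cara; δ ≥ 9/20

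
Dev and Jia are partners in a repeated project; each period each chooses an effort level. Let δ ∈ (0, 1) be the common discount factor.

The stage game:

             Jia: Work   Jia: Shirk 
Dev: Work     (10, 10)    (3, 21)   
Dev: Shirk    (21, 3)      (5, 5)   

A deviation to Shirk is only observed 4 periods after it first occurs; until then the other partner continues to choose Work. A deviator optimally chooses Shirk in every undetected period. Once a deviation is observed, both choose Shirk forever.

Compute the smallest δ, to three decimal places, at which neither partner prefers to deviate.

0.911

A deviator earns 21 for 4 periods, then 5 forever; cooperating earns 10 forever. Multiplying the IC by (1−δ):
10 ≥ 21(1−δ^4) + 5δ^4, so 16·δ^4 ≥ 11 and δ^4 ≥ 11/16.
δ ≥ (11/16)^(1/4) ≈ 0.911.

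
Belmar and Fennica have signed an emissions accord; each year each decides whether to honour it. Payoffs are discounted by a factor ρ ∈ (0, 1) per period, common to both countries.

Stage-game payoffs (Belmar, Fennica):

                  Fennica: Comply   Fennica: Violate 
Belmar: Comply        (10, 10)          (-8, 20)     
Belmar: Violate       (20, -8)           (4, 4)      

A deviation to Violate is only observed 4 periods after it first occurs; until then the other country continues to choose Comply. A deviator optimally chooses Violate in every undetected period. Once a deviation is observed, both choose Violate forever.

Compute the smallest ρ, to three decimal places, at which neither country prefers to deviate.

0.889

Deviating for the 4 undetected periods gains 20−10 = 10 per period over cooperation, then loses 10−4 = 6 per period forever once punishment starts.
Gain: 10(1 + ρ + … + ρ^3); loss: 6·ρ^4/(1−ρ).
No profitable deviation ⇔ 10(1−ρ^4) ≤ 6·ρ^4, i.e. ρ^4 ≥ 10/(10+6) = 5/8.
Hence ρ ≥ (5/8)^(1/4) ≈ 0.889.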